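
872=872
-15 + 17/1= 2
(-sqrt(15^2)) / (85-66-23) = 15 / 4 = 3.75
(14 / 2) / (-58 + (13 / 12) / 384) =-32256 / 267251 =-0.12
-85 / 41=-2.07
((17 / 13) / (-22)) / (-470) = 17 / 134420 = 0.00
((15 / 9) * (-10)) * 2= -100 / 3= -33.33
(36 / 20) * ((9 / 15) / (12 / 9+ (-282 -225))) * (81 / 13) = -0.01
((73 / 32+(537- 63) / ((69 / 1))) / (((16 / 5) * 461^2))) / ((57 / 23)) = 11225 / 2067404288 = 0.00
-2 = -2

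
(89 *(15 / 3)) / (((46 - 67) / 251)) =-111695 / 21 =-5318.81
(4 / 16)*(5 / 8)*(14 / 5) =7 / 16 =0.44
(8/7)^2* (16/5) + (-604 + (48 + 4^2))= -131276/245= -535.82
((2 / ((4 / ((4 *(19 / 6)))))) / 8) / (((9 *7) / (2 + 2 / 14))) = 95 / 3528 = 0.03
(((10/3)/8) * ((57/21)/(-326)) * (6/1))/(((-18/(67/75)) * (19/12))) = 67/102690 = 0.00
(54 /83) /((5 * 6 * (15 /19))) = 57 /2075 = 0.03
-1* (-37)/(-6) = -37/6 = -6.17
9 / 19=0.47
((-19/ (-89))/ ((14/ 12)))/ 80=57/ 24920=0.00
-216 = -216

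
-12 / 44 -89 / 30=-1069 / 330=-3.24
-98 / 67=-1.46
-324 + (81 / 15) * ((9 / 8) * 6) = -5751 / 20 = -287.55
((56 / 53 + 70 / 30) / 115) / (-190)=-539 / 3474150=-0.00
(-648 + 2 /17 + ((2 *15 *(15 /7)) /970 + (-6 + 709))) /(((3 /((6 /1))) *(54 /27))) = 636988 /11543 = 55.18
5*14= 70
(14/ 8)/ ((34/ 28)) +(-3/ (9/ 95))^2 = 307291/ 306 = 1004.22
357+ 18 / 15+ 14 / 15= 5387 / 15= 359.13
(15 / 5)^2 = 9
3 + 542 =545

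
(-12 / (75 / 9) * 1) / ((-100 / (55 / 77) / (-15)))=-27 / 175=-0.15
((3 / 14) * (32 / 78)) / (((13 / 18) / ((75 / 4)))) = 2700 / 1183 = 2.28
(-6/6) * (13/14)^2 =-169/196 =-0.86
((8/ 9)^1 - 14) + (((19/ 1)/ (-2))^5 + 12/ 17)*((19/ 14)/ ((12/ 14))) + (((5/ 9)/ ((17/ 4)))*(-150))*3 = -2400726811/ 19584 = -122586.13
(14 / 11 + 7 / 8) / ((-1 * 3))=-63 / 88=-0.72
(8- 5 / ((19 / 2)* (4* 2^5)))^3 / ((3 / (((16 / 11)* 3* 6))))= 2757541848201 / 618078208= 4461.48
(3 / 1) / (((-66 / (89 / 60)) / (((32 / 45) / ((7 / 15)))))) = -356 / 3465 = -0.10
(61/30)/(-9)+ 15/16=1537/2160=0.71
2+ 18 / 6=5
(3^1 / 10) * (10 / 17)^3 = 300 / 4913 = 0.06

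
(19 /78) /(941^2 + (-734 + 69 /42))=133 /483072759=0.00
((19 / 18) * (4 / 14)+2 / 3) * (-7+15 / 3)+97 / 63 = -25 / 63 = -0.40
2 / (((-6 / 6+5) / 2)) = 1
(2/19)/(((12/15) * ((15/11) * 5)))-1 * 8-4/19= -4669/570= -8.19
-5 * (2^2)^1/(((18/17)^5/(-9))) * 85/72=159.68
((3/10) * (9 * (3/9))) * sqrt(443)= 9 * sqrt(443)/10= 18.94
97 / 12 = 8.08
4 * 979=3916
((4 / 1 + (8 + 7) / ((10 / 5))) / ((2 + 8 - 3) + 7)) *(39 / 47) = 897 / 1316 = 0.68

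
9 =9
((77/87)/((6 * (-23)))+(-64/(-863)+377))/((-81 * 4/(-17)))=66416722663/3357021672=19.78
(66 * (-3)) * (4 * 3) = -2376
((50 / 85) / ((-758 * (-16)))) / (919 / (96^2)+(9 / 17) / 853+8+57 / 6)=0.00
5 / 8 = 0.62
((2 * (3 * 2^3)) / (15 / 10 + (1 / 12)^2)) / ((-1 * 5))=-6912 / 1085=-6.37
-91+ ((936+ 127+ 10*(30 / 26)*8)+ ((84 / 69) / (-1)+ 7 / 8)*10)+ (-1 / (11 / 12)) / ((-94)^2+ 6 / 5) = 308351677911 / 290655508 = 1060.88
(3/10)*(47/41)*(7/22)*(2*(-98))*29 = -1402527/2255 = -621.96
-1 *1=-1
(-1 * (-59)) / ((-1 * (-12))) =59 / 12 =4.92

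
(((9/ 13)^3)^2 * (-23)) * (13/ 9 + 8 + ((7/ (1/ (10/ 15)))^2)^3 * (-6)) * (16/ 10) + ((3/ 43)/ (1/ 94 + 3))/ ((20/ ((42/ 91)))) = 73731575895962643/ 293687193605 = 251054.79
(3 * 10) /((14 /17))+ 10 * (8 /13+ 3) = 6605 /91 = 72.58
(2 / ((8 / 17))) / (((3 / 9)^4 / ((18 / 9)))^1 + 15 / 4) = 1377 / 1217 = 1.13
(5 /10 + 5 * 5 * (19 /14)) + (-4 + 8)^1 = 269 /7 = 38.43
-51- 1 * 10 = -61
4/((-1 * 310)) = -2/155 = -0.01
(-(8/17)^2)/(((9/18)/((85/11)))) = -640/187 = -3.42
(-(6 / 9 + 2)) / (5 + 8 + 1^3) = -4 / 21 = -0.19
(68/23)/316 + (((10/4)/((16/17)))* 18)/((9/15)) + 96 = 5107859/29072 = 175.70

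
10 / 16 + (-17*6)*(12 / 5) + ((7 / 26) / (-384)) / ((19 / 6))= -38599219 / 158080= -244.18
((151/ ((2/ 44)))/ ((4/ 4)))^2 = 11035684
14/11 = 1.27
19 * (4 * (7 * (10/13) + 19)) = 1853.23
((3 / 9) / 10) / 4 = 1 / 120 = 0.01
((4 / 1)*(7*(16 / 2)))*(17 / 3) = 3808 / 3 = 1269.33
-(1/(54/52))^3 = -17576/19683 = -0.89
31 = 31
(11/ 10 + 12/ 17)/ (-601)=-307/ 102170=-0.00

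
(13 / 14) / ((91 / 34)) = 0.35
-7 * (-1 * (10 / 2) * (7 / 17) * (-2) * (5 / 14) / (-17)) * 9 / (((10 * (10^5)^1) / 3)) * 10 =189 / 1156000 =0.00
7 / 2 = 3.50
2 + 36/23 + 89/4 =2375/92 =25.82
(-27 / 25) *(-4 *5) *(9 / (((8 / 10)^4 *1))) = 30375 / 64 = 474.61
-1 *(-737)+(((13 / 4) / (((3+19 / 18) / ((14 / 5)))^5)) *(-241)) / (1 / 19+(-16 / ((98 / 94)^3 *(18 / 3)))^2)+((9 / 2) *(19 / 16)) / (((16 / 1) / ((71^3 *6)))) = 717935.11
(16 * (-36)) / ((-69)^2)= -64 / 529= -0.12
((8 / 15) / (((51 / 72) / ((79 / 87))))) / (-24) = -632 / 22185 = -0.03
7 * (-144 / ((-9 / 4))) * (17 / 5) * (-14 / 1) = -21324.80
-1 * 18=-18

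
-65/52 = -5/4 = -1.25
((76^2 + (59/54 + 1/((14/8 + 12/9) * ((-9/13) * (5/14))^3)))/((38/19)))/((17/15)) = 12937231331/5094900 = 2539.25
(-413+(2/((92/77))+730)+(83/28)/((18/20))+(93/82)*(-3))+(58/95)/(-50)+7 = 91868672153/282192750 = 325.55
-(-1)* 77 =77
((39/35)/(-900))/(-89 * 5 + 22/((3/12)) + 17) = 13/3570000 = 0.00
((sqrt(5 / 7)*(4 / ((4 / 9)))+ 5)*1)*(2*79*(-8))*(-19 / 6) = 50459.17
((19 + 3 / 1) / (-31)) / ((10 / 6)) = -66 / 155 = -0.43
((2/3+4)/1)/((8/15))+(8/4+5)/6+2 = 143/12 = 11.92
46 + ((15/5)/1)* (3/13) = 607/13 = 46.69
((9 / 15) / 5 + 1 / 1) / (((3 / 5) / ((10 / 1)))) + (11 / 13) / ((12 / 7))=2989 / 156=19.16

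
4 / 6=2 / 3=0.67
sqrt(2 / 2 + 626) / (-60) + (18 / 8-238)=-943 / 4-sqrt(627) / 60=-236.17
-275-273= -548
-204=-204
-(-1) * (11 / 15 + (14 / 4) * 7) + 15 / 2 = 491 / 15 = 32.73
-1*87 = -87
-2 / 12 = -1 / 6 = -0.17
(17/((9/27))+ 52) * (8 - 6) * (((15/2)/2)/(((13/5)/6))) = 23175/13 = 1782.69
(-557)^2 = 310249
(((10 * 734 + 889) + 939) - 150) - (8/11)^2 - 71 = 1082523/121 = 8946.47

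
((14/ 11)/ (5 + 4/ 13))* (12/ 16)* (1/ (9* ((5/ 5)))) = 91/ 4554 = 0.02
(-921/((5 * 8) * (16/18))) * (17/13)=-140913/4160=-33.87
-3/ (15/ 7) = -7/ 5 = -1.40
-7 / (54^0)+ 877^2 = 769122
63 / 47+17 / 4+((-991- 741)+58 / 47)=-324333 / 188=-1725.18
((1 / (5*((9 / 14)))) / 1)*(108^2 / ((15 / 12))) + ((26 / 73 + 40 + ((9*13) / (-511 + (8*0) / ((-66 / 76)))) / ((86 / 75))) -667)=2276.20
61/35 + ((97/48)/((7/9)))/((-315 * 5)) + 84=5041583/58800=85.74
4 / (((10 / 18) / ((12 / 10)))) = 216 / 25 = 8.64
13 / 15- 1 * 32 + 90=883 / 15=58.87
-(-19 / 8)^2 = -361 / 64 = -5.64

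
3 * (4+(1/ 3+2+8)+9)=70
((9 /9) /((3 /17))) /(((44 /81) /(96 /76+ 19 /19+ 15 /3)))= 75.77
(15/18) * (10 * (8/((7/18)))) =171.43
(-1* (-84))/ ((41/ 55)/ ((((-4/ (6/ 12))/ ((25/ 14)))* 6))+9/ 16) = 620928/ 3953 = 157.08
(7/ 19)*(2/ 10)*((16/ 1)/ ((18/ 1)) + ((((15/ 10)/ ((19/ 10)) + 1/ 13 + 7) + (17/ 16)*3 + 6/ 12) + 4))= 1.21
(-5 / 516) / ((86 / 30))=-25 / 7396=-0.00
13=13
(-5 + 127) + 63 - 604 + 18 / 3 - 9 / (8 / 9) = -423.12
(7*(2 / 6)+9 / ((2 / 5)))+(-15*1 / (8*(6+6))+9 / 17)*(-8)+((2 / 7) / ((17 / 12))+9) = 44339 / 1428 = 31.05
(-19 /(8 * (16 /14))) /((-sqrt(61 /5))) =133 * sqrt(305) /3904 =0.59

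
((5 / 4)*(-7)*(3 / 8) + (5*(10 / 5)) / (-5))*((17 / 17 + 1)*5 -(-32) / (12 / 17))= -292.23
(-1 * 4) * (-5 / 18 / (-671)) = -10 / 6039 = -0.00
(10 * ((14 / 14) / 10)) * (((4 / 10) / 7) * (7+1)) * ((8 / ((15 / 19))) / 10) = 1216 / 2625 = 0.46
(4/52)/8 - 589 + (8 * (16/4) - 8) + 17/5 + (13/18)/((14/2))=-18394321/32760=-561.49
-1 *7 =-7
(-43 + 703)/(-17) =-660/17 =-38.82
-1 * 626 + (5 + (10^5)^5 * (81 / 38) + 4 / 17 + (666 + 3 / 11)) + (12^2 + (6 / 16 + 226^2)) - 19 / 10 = 3029400000000000000007285637267 / 142120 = 21315789473684210526367050.00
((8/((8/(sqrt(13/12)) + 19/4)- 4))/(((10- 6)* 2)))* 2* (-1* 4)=416/4057- 2048* sqrt(39)/12171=-0.95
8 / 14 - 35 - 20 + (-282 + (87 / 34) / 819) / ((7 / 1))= -6153937 / 64974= -94.71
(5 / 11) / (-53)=-5 / 583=-0.01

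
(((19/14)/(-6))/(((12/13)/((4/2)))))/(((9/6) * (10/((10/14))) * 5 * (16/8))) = -247/105840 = -0.00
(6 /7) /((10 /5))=0.43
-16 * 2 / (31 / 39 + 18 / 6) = -312 / 37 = -8.43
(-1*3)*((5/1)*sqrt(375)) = -75*sqrt(15) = -290.47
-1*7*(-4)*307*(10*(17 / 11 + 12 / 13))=30343880 / 143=212194.97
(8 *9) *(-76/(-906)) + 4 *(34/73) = 87112/11023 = 7.90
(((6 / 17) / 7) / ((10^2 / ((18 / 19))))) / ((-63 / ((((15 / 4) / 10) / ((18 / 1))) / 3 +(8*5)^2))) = -13553 / 1117200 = -0.01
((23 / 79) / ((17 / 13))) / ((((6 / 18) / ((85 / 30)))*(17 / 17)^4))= 299 / 158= 1.89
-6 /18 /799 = -1 /2397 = -0.00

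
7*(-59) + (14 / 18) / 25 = -92918 / 225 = -412.97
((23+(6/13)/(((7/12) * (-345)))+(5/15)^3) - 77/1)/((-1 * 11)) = 15248153/3108105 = 4.91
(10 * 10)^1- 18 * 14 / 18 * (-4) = 156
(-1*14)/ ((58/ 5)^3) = -875/ 97556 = -0.01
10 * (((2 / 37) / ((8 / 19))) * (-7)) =-665 / 74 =-8.99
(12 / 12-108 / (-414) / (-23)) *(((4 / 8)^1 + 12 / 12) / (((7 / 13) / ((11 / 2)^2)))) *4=2468037 / 7406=333.25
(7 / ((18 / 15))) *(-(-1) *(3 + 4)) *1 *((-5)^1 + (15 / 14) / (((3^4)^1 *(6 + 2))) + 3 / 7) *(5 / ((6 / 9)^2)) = -2418325 / 1152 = -2099.24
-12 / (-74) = 6 / 37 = 0.16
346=346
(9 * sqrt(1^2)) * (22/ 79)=198/ 79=2.51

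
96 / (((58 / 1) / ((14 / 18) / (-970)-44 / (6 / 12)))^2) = 221.00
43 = 43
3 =3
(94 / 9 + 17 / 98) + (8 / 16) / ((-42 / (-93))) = 20683 / 1764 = 11.73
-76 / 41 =-1.85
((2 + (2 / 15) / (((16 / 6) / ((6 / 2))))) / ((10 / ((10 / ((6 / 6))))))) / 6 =43 / 120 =0.36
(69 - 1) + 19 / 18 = 1243 / 18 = 69.06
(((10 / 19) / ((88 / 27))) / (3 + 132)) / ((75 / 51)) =17 / 20900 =0.00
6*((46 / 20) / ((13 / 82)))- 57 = 30.05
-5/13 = -0.38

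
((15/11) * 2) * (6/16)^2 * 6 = 405/176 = 2.30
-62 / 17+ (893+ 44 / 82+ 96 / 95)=58990947 / 66215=890.90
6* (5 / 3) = 10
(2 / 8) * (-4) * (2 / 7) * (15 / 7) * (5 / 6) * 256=-6400 / 49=-130.61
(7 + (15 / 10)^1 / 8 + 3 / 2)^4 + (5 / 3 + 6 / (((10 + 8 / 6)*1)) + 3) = 19055720131 / 3342336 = 5701.32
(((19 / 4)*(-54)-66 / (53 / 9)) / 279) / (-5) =3153 / 16430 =0.19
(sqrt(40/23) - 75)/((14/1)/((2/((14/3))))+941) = -225/2921+6* sqrt(230)/67183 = -0.08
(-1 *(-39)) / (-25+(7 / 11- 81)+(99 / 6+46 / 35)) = -10010 / 22471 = -0.45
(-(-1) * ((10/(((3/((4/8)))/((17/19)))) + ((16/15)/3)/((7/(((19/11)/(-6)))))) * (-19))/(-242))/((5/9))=291637/1397550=0.21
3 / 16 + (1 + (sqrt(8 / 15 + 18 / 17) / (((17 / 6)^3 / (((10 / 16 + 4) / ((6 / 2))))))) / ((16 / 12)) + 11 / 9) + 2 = 333* sqrt(103530) / 1670420 + 635 / 144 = 4.47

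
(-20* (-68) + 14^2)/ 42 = 778/ 21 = 37.05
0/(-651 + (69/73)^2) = 0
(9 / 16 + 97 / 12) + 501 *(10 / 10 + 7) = 192799 / 48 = 4016.65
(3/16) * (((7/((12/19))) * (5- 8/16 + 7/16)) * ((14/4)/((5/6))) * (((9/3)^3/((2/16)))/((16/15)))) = 17872407/2048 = 8726.76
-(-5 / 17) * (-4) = -20 / 17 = -1.18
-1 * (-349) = 349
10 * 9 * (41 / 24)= 615 / 4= 153.75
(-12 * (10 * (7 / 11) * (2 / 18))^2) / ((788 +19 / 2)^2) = -3136 / 332453187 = -0.00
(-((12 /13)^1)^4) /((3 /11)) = -76032 /28561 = -2.66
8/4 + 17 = 19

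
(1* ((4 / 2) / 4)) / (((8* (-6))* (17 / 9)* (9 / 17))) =-1 / 96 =-0.01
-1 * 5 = -5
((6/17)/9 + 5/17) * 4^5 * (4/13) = 4096/39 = 105.03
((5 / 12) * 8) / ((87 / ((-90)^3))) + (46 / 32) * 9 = -12953997 / 464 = -27918.10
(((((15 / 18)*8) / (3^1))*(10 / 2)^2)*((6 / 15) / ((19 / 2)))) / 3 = 0.78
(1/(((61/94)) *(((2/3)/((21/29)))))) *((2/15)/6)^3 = 329/17911125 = 0.00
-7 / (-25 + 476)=-7 / 451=-0.02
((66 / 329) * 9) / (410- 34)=297 / 61852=0.00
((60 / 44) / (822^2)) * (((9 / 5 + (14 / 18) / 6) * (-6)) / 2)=-521 / 44595144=-0.00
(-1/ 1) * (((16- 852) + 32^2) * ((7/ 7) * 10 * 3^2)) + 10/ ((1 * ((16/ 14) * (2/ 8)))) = -16885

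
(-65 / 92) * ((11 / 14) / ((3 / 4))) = -715 / 966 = -0.74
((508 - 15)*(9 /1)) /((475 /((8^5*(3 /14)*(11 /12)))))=199913472 /3325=60124.35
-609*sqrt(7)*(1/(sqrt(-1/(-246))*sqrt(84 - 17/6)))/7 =-522*sqrt(139769)/487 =-400.73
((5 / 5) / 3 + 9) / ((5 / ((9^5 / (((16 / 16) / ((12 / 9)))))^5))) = 5647070261481700253832806.00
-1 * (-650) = 650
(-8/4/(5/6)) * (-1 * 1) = 2.40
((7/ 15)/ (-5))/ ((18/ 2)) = -7/ 675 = -0.01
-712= -712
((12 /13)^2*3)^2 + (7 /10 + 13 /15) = 6941087 /856830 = 8.10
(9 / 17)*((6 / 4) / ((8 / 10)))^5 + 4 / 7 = 50068849 / 3899392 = 12.84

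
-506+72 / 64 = -4039 / 8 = -504.88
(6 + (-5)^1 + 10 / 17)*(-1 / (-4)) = 0.40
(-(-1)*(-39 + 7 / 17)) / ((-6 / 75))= 8200 / 17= 482.35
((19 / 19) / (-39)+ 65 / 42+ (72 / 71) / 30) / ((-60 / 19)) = -1909861 / 3876600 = -0.49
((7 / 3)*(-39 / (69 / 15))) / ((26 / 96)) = -1680 / 23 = -73.04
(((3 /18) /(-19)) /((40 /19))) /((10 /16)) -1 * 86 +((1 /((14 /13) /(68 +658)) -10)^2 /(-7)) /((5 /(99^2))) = -123516694.17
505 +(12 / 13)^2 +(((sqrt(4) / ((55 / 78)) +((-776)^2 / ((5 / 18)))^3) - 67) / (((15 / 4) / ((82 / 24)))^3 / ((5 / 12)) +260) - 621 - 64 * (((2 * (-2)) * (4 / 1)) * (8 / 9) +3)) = 1468457265040444466063486124407 / 37933694370000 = 38711158758156158.63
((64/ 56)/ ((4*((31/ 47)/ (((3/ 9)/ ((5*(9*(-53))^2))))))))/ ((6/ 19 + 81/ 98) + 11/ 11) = 25004/ 422040129165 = 0.00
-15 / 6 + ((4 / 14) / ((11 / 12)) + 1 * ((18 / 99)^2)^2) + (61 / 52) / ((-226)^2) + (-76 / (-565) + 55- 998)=-1286219312346817 / 1361002763120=-945.05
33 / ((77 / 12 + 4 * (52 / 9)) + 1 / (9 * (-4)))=66 / 59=1.12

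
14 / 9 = 1.56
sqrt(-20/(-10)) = sqrt(2) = 1.41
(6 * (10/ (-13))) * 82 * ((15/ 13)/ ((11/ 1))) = -73800/ 1859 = -39.70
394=394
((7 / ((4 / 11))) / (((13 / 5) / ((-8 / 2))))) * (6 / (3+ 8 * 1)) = -210 / 13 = -16.15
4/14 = 0.29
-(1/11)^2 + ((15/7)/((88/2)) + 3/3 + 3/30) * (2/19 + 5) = 1884863/321860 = 5.86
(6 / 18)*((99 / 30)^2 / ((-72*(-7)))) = 121 / 16800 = 0.01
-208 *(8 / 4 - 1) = -208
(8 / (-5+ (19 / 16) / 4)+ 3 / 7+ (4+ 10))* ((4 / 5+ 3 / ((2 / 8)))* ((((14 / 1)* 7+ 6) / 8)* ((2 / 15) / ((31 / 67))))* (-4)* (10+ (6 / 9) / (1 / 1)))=-18223382528 / 699825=-26039.91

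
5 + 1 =6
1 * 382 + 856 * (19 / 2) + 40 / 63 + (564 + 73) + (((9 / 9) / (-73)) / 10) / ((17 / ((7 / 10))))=9151.63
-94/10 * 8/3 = -376/15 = -25.07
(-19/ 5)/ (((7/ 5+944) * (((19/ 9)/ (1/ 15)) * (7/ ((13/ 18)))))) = -13/ 992670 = -0.00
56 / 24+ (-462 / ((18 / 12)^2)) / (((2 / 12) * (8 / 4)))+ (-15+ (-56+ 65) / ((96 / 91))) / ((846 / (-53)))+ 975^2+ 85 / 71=608677087999 / 640704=950012.94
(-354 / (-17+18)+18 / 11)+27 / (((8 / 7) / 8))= -1797 / 11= -163.36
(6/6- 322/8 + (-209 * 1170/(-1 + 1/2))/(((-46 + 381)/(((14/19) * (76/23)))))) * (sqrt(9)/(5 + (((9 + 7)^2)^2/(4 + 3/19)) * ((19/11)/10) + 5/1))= 94147247095/24394436824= 3.86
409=409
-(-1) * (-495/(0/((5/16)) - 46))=495/46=10.76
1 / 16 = 0.06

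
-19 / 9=-2.11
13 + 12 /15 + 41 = 274 /5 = 54.80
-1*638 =-638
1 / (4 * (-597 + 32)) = -1 / 2260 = -0.00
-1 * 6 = -6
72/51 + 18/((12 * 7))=387/238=1.63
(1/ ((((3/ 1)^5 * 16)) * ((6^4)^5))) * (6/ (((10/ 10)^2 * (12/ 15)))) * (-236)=-295/ 2369190669160808448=-0.00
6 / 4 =3 / 2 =1.50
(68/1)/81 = 68/81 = 0.84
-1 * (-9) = 9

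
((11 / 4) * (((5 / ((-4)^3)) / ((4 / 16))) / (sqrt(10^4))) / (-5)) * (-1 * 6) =-33 / 3200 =-0.01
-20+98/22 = -171/11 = -15.55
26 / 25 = 1.04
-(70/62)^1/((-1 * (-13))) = -35/403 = -0.09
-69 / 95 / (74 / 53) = -0.52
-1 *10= -10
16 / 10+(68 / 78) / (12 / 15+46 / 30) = 898 / 455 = 1.97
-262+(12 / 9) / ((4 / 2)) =-784 / 3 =-261.33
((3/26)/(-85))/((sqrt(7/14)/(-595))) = 21* sqrt(2)/26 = 1.14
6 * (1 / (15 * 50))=1 / 125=0.01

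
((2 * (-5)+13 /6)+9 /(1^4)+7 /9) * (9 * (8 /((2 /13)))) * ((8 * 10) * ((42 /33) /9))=10294.95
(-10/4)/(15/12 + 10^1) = -2/9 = -0.22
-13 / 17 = -0.76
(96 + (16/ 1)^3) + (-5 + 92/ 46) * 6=4174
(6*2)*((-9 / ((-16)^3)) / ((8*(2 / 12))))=81 / 4096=0.02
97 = 97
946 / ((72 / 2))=26.28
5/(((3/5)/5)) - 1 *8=101/3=33.67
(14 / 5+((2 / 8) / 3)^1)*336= 4844 / 5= 968.80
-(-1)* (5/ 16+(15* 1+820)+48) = 14133/ 16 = 883.31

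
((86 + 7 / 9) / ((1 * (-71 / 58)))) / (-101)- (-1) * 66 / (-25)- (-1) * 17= 15.06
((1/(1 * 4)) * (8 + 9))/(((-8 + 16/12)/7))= -357/80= -4.46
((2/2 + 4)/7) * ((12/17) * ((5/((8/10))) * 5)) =1875/119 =15.76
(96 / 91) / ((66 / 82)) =1312 / 1001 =1.31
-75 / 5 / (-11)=15 / 11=1.36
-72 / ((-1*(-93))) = -24 / 31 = -0.77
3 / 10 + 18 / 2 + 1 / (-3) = 8.97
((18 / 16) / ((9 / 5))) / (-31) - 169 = -41917 / 248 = -169.02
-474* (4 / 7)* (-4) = 7584 / 7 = 1083.43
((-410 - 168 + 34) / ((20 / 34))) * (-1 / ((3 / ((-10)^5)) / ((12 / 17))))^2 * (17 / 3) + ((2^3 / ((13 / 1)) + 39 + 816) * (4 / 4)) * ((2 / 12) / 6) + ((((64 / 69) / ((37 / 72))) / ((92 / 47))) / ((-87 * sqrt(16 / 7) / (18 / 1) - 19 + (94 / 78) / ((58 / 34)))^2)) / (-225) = -2438654493853612256235486261098588459 / 840528892649444796146700 + 16923820865700112 * sqrt(7) / 3232803433267095369795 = -2901333333309.57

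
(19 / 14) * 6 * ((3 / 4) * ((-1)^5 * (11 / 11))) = -171 / 28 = -6.11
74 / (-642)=-37 / 321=-0.12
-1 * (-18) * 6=108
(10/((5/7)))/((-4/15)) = -105/2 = -52.50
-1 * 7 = -7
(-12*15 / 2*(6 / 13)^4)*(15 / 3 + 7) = -1399680 / 28561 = -49.01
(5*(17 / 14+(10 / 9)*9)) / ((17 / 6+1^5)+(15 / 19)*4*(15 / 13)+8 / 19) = 116337 / 16387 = 7.10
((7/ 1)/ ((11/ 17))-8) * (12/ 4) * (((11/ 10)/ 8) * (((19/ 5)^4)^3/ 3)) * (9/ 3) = 205838287473152973/ 19531250000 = 10538920.32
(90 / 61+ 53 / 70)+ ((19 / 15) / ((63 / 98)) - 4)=4679 / 23058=0.20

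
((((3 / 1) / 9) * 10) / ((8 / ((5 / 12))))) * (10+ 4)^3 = 8575 / 18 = 476.39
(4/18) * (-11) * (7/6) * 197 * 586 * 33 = -97779374/9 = -10864374.89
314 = 314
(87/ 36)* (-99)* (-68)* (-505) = -8215845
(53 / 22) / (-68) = -53 / 1496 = -0.04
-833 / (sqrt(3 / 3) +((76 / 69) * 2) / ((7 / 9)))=-134113 / 617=-217.36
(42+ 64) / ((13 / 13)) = 106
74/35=2.11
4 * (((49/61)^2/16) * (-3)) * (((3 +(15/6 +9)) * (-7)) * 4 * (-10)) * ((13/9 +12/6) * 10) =-755474650/11163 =-67676.67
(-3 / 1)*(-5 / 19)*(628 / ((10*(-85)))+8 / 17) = -18 / 85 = -0.21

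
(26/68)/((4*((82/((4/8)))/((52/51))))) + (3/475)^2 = 40690009/64162335000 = 0.00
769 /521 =1.48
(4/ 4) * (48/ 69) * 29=464/ 23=20.17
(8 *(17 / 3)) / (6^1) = 68 / 9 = 7.56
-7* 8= -56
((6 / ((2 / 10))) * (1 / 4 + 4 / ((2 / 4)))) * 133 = 65835 / 2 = 32917.50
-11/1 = -11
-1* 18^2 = -324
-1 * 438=-438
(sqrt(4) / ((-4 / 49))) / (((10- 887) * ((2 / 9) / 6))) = 1323 / 1754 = 0.75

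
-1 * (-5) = 5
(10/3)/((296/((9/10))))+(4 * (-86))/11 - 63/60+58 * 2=1362431/16280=83.69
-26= -26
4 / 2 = 2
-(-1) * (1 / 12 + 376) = 4513 / 12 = 376.08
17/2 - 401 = -785/2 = -392.50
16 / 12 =1.33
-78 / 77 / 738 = -13 / 9471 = -0.00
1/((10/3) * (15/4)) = 2/25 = 0.08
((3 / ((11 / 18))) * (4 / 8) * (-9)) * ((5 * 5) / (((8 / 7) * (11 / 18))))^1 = -382725 / 484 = -790.75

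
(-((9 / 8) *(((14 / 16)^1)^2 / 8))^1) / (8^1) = -441 / 32768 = -0.01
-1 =-1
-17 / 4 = -4.25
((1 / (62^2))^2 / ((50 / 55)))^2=121 / 21834010558489600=0.00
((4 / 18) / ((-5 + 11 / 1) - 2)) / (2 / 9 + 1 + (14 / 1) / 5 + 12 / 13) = 65 / 5786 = 0.01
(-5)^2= 25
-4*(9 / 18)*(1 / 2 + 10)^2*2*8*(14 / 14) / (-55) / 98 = 36 / 55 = 0.65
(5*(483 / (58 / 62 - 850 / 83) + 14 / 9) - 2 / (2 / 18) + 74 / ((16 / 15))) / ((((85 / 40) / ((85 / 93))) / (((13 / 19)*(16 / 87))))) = -5206330480 / 480095667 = -10.84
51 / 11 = 4.64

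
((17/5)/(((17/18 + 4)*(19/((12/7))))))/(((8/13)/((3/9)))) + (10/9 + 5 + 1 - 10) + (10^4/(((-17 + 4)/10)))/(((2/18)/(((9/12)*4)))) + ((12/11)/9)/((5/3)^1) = -15820362450271/76171095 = -207695.09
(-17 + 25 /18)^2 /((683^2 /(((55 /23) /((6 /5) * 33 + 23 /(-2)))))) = 77275 /1738138014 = 0.00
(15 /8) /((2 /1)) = 15 /16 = 0.94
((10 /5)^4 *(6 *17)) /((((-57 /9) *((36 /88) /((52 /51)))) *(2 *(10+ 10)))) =-4576 /285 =-16.06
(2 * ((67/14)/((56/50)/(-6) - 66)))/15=-335/34748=-0.01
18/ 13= 1.38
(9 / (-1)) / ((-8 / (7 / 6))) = 21 / 16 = 1.31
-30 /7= -4.29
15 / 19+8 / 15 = 377 / 285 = 1.32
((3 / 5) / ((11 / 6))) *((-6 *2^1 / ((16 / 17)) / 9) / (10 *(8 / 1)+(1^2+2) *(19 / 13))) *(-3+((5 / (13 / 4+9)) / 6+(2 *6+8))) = -554489 / 5912830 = -0.09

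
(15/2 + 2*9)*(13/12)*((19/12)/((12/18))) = 4199/64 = 65.61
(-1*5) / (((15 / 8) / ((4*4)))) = -128 / 3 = -42.67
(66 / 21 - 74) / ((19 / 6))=-2976 / 133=-22.38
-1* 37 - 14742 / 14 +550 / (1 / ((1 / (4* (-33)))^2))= -863255 / 792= -1089.97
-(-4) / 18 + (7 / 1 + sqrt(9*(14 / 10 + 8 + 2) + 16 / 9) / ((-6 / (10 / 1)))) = 65 / 9-sqrt(23485) / 9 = -9.81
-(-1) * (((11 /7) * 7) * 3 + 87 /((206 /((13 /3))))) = 34.83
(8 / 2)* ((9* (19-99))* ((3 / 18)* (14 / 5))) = -1344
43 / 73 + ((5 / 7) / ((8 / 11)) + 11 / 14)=9635 / 4088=2.36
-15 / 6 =-5 / 2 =-2.50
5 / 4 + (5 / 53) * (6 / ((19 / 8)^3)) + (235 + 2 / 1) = 346502671 / 1454108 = 238.29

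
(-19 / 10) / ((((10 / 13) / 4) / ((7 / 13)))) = -133 / 25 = -5.32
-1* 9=-9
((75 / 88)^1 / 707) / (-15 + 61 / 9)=-675 / 4603984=-0.00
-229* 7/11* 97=-155491/11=-14135.55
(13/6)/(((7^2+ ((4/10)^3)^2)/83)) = 3.67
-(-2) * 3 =6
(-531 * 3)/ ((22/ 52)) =-41418/ 11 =-3765.27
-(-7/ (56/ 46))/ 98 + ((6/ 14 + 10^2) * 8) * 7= 2204631/ 392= 5624.06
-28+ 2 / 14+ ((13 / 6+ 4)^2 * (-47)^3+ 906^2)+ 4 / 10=-3940460281 / 1260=-3127349.43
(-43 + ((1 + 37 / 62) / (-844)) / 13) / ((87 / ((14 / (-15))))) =204760157 / 443872260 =0.46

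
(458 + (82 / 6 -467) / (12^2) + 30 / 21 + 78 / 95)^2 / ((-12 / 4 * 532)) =-67359067464049 / 514521711900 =-130.92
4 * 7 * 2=56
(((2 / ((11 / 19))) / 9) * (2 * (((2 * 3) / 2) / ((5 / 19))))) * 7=10108 / 165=61.26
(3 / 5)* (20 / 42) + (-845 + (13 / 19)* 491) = -67666 / 133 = -508.77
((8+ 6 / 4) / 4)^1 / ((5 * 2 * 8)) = 19 / 640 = 0.03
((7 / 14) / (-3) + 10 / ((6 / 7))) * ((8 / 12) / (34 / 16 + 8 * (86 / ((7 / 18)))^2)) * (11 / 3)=0.00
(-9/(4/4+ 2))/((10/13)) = -39/10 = -3.90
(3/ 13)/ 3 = 0.08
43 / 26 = 1.65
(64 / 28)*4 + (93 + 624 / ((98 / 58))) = 23101 / 49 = 471.45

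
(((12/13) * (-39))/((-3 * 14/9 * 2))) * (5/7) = 135/49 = 2.76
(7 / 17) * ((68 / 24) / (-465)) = -0.00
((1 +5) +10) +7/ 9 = 151/ 9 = 16.78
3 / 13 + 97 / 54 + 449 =316621 / 702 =451.03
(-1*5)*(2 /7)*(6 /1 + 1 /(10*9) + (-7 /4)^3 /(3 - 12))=-19027 /2016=-9.44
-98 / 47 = -2.09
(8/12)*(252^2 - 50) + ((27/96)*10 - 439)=2009591/48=41866.48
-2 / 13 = -0.15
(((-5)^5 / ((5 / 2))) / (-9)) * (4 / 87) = 5000 / 783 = 6.39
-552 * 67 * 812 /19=-1580579.37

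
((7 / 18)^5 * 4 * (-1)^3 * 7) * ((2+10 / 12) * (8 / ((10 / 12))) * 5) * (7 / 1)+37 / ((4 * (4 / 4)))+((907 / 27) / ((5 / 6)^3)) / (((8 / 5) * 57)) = -25491242801 / 112193100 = -227.21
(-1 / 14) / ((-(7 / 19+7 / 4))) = 38 / 1127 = 0.03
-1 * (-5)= 5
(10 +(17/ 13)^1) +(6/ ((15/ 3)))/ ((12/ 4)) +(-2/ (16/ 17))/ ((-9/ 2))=28501/ 2340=12.18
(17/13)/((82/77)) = 1309/1066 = 1.23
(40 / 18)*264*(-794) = -1397440 / 3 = -465813.33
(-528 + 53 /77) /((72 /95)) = -3857285 /5544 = -695.76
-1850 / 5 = -370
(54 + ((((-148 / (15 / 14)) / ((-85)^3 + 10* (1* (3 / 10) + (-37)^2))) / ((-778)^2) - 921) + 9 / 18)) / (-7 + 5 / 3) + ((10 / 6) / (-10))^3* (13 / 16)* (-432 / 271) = 22860206138455193 / 140700057440640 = 162.47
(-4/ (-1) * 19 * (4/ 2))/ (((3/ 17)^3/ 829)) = 619077304/ 27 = 22928789.04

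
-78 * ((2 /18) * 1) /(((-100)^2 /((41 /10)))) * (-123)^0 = -533 /150000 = -0.00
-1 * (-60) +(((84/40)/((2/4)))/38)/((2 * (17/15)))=77583/1292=60.05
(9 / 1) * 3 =27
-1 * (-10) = 10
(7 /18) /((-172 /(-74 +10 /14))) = 57 /344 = 0.17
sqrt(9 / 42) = sqrt(42) / 14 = 0.46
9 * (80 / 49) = 720 / 49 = 14.69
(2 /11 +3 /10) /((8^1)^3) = 0.00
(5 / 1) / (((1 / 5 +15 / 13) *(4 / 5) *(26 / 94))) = 5875 / 352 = 16.69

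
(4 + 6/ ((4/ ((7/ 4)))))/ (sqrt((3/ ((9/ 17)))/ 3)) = 159 * sqrt(17)/ 136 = 4.82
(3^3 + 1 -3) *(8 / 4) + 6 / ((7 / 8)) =398 / 7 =56.86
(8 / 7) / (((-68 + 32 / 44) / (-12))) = 264 / 1295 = 0.20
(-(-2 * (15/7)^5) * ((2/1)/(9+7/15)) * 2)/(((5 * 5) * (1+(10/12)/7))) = 10935000/8012137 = 1.36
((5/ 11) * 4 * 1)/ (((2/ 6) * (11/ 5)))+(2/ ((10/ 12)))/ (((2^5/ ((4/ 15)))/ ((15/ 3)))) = 3121/ 1210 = 2.58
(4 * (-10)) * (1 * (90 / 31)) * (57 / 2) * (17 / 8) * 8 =-1744200 / 31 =-56264.52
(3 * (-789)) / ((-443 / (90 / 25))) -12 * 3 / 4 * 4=-37134 / 2215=-16.76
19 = 19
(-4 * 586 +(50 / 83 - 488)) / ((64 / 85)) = -9987755 / 2656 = -3760.45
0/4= 0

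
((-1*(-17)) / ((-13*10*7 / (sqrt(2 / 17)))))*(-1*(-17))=-17*sqrt(34) / 910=-0.11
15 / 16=0.94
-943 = -943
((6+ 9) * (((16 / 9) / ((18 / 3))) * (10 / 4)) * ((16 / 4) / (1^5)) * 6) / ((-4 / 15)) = -1000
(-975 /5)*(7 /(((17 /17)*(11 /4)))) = -5460 /11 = -496.36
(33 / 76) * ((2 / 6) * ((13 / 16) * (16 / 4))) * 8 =143 / 38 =3.76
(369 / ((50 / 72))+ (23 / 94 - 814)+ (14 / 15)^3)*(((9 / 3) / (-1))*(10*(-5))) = -89331979 / 2115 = -42237.34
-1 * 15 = -15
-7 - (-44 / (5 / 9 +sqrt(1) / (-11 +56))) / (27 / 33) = 1119 / 13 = 86.08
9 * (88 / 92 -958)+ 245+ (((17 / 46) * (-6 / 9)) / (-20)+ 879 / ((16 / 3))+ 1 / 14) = -316983049 / 38640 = -8203.50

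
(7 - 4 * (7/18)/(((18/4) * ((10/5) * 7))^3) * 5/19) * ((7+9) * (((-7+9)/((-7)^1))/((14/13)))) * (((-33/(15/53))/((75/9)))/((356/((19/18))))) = 648126173266/525755073375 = 1.23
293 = 293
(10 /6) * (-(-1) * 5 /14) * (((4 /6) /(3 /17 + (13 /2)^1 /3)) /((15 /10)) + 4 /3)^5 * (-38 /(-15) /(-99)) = -86722638679040 /694811837292309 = -0.12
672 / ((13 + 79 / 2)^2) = 0.24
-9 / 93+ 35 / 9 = 1058 / 279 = 3.79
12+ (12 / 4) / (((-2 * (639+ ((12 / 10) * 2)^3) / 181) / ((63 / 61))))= 12798963 / 1106174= 11.57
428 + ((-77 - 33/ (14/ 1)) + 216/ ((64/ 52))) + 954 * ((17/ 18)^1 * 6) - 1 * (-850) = 47461/ 7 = 6780.14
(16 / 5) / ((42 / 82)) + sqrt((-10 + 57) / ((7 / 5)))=sqrt(1645) / 7 + 656 / 105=12.04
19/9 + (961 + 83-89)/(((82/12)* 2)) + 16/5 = 138724/1845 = 75.19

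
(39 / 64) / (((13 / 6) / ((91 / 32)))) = 0.80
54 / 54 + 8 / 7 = 15 / 7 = 2.14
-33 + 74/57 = -1807/57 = -31.70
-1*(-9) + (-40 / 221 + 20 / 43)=88227 / 9503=9.28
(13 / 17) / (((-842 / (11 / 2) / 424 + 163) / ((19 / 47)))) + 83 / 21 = 1797457853 / 454559889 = 3.95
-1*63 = -63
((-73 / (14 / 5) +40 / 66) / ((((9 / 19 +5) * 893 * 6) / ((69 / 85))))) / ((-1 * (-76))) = -4163 / 448871808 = -0.00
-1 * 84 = -84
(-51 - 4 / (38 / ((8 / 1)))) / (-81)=985 / 1539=0.64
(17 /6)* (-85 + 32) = -901 /6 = -150.17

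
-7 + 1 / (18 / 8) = -59 / 9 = -6.56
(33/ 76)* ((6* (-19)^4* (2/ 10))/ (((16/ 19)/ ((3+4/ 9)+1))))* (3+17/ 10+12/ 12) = 81711267/ 40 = 2042781.68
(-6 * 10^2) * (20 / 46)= -6000 / 23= -260.87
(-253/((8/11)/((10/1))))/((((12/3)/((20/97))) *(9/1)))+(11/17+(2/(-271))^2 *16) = -19.28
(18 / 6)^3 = 27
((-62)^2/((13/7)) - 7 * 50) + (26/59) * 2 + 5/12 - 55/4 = 3928714/2301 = 1707.39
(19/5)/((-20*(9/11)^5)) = -3059969/5904900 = -0.52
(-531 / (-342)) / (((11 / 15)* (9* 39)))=295 / 48906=0.01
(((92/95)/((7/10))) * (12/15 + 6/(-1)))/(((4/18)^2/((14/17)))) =-193752/1615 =-119.97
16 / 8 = 2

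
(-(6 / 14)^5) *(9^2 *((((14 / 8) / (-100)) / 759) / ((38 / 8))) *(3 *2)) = 19683 / 577080350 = 0.00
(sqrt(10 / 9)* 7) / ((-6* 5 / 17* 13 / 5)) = -119* sqrt(10) / 234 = -1.61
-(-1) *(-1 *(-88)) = 88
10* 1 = 10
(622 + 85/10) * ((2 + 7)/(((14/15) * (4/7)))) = 170235/16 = 10639.69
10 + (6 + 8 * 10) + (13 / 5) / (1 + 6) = 3373 / 35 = 96.37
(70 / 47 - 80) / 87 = -1230 / 1363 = -0.90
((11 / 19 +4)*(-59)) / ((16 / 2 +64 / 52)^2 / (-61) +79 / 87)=4603700439 / 8329391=552.71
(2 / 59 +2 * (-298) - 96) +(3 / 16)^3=-167221703 / 241664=-691.96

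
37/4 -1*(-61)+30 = 401/4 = 100.25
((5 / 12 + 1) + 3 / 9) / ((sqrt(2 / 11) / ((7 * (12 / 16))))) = 147 * sqrt(22) / 32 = 21.55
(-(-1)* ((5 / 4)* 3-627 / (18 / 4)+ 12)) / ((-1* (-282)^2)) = 1483 / 954288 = 0.00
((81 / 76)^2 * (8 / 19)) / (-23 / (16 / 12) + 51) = 486 / 34295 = 0.01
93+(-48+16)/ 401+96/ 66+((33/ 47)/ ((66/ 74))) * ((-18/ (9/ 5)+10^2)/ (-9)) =17933419/ 207317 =86.50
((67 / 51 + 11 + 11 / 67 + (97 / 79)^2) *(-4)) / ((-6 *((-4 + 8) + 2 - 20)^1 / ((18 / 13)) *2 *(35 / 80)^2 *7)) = -76351505920 / 221877579287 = -0.34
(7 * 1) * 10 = 70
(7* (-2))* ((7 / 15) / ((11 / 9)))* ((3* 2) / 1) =-1764 / 55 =-32.07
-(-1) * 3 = 3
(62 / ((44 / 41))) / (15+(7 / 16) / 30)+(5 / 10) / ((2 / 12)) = 542871 / 79277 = 6.85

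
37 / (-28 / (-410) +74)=7585 / 15184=0.50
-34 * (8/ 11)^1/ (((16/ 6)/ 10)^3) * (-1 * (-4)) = -5215.91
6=6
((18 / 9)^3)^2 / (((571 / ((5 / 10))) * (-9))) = -32 / 5139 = -0.01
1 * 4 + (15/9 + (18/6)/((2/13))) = 151/6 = 25.17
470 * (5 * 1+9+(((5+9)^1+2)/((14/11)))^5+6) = 2480497994760/16807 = 147587195.50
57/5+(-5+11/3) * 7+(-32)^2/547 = 32317/8205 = 3.94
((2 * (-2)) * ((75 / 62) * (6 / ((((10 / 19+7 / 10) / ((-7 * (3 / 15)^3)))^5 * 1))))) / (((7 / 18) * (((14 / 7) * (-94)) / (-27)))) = 832125674221632 / 390840168267422265625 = 0.00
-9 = -9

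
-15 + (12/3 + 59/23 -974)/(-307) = -83664/7061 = -11.85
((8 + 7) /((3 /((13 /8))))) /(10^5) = 13 /160000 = 0.00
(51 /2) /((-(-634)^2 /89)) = -4539 /803912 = -0.01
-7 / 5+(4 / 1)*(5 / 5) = 13 / 5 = 2.60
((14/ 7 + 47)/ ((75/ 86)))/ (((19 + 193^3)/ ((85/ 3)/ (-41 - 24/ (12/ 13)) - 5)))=-229663/ 5418766035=-0.00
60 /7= 8.57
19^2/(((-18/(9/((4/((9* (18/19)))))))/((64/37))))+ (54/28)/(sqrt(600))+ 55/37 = -24569/37+ 9* sqrt(6)/280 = -663.95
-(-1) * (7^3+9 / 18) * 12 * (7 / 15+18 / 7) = 438306 / 35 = 12523.03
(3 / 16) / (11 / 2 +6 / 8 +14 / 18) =27 / 1012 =0.03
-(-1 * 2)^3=8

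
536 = 536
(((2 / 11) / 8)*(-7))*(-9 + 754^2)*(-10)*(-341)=-616830095 / 2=-308415047.50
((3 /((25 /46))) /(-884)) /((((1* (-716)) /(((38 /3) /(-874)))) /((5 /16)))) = -1 /25317760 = -0.00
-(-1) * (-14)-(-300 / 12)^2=-639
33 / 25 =1.32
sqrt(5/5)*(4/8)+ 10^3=1000.50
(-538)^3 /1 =-155720872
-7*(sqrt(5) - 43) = 301 - 7*sqrt(5) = 285.35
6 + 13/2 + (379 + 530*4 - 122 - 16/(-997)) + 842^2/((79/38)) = 343410.17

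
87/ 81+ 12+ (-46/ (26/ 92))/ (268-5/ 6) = 7013375/ 562653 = 12.46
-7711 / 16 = -481.94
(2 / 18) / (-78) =-1 / 702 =-0.00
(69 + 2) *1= 71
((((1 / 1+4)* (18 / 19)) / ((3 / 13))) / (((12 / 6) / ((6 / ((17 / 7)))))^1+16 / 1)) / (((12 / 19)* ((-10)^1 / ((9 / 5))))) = -2457 / 7060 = -0.35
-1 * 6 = -6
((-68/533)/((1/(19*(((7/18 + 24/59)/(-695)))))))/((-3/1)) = -8398/9078507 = -0.00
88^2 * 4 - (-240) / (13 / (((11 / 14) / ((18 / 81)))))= 31041.27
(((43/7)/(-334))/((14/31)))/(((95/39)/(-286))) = 7434141/1554770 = 4.78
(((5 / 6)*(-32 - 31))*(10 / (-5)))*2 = 210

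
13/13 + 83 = 84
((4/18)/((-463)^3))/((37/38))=-76/33051198051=-0.00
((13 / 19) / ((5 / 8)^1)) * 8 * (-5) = -832 / 19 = -43.79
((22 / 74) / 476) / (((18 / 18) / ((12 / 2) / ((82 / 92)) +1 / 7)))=21703 / 5054644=0.00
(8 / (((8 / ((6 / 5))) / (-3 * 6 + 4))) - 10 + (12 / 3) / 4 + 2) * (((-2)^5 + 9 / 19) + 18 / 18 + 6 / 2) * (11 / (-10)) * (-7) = 4792249 / 950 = 5044.47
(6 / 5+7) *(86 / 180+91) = 750.12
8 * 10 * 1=80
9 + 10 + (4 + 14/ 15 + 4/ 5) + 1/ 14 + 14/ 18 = 16117/ 630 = 25.58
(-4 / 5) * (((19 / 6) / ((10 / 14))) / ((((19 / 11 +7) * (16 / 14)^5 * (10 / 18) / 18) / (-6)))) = 663893307 / 16384000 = 40.52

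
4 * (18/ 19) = 72/ 19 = 3.79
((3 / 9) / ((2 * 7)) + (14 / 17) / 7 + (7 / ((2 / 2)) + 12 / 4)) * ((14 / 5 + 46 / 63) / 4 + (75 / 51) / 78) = 69904057 / 7646940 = 9.14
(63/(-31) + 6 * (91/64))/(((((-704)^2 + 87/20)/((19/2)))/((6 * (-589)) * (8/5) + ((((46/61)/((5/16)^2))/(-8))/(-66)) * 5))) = -145232804675/206187978007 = -0.70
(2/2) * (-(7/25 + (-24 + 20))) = 93/25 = 3.72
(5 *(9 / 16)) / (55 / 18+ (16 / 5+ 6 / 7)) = 14175 / 35848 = 0.40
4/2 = 2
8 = 8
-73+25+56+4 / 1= 12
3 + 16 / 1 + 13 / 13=20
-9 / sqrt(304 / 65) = -9*sqrt(1235) / 76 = -4.16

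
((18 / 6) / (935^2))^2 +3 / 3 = 764269350634 / 764269350625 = 1.00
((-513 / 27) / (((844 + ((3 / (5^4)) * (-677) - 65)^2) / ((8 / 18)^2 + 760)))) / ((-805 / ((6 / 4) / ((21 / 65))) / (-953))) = -707736143359375 / 49049003435733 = -14.43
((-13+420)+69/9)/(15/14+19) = 17416/843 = 20.66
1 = 1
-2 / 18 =-1 / 9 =-0.11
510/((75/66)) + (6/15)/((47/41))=21110/47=449.15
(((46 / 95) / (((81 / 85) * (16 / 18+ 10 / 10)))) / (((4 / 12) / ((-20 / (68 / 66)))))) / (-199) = 5060 / 64277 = 0.08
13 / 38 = 0.34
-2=-2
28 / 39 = 0.72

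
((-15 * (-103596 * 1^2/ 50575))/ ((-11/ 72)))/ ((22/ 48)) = -537041664/ 1223915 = -438.79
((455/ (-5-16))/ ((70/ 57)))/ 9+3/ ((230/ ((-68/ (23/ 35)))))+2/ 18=-213221/ 66654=-3.20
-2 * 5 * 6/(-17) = 60/17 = 3.53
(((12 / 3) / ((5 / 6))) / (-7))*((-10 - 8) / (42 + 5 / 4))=1728 / 6055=0.29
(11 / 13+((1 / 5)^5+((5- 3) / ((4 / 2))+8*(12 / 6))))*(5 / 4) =22.31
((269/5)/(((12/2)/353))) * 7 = 664699/30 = 22156.63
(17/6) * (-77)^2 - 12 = 100721/6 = 16786.83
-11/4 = -2.75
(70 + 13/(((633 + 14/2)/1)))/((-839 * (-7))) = 44813/3758720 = 0.01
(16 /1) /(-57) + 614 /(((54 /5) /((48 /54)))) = 232024 /4617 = 50.25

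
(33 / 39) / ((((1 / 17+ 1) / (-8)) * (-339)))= 748 / 39663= 0.02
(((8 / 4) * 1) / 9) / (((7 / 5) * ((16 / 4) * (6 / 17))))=85 / 756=0.11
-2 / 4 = -1 / 2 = -0.50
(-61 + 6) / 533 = -55 / 533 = -0.10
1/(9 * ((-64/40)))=-5/72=-0.07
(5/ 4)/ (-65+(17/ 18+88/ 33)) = -9/ 442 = -0.02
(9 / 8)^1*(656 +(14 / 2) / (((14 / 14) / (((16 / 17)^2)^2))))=62154594 / 83521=744.18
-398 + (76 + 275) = -47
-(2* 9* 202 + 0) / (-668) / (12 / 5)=1515 / 668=2.27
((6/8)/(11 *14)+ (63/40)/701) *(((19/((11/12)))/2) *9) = 3941379/5937470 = 0.66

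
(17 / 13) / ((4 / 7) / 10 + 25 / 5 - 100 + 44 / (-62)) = -18445 / 1349179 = -0.01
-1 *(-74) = 74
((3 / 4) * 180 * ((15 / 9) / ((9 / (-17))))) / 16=-425 / 16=-26.56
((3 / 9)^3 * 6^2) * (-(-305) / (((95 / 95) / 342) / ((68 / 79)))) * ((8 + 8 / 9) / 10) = 25219840 / 237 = 106412.83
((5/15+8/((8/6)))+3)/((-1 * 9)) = -28/27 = -1.04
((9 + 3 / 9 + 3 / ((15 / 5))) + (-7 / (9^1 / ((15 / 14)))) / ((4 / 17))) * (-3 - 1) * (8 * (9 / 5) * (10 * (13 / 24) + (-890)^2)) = -309871639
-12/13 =-0.92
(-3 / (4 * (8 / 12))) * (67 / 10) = -603 / 80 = -7.54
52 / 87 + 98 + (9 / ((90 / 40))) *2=9274 / 87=106.60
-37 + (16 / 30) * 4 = -523 / 15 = -34.87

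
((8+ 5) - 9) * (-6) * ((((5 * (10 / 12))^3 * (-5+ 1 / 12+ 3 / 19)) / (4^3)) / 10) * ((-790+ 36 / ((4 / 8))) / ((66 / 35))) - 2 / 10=-213024683273 / 43338240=-4915.40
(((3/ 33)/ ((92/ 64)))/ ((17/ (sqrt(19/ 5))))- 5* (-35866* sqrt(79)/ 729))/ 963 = 16* sqrt(95)/ 20709315+179330* sqrt(79)/ 702027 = 2.27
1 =1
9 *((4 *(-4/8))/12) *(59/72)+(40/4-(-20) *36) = 34981/48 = 728.77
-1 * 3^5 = -243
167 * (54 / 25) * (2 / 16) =4509 / 100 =45.09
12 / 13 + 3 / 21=97 / 91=1.07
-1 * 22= -22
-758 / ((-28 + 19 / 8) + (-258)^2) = -6064 / 532307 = -0.01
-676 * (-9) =6084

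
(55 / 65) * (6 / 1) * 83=5478 / 13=421.38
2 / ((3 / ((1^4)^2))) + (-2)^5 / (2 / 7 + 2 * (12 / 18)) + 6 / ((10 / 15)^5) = 21595 / 816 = 26.46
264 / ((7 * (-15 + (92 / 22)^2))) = 31944 / 2107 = 15.16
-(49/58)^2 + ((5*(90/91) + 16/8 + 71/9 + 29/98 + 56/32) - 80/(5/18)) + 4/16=-5237715487/19285812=-271.58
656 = 656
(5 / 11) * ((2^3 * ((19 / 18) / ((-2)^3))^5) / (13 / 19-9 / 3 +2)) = 235229405 / 510818254848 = 0.00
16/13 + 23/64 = 1323/832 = 1.59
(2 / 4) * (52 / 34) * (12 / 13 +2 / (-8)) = 35 / 68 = 0.51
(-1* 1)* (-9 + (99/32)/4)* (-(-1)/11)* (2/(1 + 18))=1053/13376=0.08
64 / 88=8 / 11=0.73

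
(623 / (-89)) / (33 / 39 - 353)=13 / 654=0.02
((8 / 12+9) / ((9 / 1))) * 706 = 20474 / 27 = 758.30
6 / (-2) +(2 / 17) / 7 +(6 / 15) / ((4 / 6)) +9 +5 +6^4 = 778032 / 595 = 1307.62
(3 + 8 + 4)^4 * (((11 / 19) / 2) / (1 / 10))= 2784375 / 19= 146546.05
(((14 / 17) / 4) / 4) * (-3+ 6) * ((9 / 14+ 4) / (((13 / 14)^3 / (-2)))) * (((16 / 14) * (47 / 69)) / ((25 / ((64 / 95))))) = -1179136 / 31387525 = -0.04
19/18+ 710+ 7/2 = 6431/9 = 714.56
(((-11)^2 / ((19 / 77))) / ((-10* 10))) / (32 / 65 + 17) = -121121 / 432060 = -0.28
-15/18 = -5/6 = -0.83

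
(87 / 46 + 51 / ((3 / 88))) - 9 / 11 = 757519 / 506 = 1497.07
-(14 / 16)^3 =-343 / 512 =-0.67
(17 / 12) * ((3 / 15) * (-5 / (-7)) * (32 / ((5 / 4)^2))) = 2176 / 525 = 4.14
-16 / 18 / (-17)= 8 / 153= 0.05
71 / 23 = 3.09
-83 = -83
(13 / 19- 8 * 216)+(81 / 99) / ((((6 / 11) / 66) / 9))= -15890 / 19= -836.32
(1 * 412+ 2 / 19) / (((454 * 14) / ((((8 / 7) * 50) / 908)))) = 195750 / 47973499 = 0.00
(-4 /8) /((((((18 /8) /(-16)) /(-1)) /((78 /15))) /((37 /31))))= -30784 /1395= -22.07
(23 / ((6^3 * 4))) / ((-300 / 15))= -23 / 17280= -0.00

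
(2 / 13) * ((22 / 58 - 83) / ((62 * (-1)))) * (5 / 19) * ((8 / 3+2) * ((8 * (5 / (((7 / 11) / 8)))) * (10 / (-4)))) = -210848000 / 666159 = -316.51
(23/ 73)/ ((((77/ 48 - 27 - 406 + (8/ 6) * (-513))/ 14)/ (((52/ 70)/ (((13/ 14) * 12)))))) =-5152/ 19541735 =-0.00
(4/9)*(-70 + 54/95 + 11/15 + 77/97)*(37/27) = -277828264/6717735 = -41.36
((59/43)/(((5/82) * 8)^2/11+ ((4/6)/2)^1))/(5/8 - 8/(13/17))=-10314616/26248103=-0.39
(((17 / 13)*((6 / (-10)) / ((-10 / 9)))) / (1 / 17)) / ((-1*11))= -7803 / 7150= -1.09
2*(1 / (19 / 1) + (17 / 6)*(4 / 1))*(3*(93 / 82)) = 60357 / 779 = 77.48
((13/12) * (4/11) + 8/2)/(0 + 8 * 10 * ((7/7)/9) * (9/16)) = 29/33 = 0.88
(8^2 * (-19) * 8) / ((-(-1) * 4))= -2432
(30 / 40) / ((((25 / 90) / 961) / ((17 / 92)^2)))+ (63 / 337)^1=2532388491 / 28523680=88.78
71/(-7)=-71/7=-10.14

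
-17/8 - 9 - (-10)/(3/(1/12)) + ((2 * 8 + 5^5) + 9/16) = 450823/144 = 3130.72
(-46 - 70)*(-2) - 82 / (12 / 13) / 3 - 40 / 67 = 243361 / 1206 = 201.79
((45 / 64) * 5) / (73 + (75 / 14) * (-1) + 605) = 525 / 100448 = 0.01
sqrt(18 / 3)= sqrt(6)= 2.45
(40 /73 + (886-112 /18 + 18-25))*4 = 2295100 /657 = 3493.30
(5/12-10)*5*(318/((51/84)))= -426650/17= -25097.06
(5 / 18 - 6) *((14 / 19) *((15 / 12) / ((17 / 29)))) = -104545 / 11628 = -8.99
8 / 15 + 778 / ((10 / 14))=16346 / 15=1089.73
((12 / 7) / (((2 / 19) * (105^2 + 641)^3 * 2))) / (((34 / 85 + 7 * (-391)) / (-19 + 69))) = -125 / 1333952704638484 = -0.00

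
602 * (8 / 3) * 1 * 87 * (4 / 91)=79808 / 13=6139.08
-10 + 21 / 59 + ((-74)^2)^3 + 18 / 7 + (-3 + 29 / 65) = 4408123228516297 / 26845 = 164206490166.37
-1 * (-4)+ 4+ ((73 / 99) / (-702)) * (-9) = 61849 / 7722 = 8.01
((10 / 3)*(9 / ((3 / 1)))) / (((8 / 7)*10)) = 7 / 8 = 0.88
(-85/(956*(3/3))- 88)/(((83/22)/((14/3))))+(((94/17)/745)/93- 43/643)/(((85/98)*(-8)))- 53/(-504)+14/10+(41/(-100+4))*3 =-93304826436449688503/858150199326722400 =-108.73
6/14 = 3/7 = 0.43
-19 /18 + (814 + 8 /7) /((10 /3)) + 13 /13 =154027 /630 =244.49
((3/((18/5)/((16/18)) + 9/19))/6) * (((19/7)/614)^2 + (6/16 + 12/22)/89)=0.00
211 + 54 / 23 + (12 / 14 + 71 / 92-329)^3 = -9370786557811827 / 267089984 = -35084754.65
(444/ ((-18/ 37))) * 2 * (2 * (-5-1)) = 21904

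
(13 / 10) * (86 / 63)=559 / 315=1.77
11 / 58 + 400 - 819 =-24291 / 58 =-418.81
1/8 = 0.12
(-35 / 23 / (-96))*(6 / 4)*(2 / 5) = 7 / 736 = 0.01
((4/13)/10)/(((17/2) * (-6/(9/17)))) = -6/18785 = -0.00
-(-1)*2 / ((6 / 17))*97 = 1649 / 3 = 549.67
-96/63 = -32/21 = -1.52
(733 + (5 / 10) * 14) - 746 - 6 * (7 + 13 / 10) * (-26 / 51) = 1648 / 85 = 19.39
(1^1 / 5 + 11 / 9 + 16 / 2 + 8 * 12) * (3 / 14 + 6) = 68788 / 105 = 655.12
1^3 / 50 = 1 / 50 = 0.02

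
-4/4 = -1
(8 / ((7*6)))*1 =4 / 21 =0.19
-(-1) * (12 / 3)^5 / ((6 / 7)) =1194.67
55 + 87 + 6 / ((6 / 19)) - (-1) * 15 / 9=488 / 3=162.67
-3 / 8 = -0.38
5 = 5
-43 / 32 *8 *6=-129 / 2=-64.50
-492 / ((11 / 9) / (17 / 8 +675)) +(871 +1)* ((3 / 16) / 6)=-11992039 / 44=-272546.34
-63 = -63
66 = 66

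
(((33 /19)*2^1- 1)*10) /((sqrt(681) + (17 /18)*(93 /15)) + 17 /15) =0.75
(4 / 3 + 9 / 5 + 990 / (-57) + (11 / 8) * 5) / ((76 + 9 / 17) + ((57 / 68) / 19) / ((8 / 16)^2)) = -285277 / 2973120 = -0.10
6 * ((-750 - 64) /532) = -1221 /133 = -9.18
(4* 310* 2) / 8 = 310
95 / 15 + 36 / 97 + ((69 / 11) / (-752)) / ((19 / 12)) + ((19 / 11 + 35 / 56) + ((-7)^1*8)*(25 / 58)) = -909535711 / 60288216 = -15.09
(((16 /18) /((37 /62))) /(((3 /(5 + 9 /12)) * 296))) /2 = 713 /147852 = 0.00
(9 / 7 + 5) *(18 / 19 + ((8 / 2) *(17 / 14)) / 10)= 41932 / 4655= 9.01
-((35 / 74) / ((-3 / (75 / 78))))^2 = -765625 / 33315984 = -0.02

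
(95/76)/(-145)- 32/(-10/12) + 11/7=162249/4060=39.96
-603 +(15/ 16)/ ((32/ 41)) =-308121/ 512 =-601.80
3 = 3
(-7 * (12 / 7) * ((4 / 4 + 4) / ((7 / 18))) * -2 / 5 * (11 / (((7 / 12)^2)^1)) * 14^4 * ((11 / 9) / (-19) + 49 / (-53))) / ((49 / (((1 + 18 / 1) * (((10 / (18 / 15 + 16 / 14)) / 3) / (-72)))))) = 1261849600 / 2173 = 580694.71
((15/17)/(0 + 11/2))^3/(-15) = -1800/6539203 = -0.00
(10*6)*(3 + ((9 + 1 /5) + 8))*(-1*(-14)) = 16968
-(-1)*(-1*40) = -40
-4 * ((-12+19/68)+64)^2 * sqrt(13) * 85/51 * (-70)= 737218125 * sqrt(13)/578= 4598750.43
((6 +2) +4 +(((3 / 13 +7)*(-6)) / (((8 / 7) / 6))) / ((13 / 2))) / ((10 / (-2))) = 3894 / 845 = 4.61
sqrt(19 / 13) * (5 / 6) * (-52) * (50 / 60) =-25 * sqrt(247) / 9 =-43.66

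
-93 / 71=-1.31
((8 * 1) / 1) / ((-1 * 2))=-4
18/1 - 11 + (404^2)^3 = 4347986536861703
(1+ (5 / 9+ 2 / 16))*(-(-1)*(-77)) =-9317 / 72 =-129.40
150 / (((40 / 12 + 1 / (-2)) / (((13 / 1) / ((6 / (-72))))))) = -140400 / 17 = -8258.82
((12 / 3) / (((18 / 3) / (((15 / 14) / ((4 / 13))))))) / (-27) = -65 / 756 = -0.09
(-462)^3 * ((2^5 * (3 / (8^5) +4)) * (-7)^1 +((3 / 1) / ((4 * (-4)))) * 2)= 11314505236419 / 128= 88394572159.52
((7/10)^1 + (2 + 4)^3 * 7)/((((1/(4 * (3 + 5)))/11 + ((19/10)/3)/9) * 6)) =1711512/497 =3443.69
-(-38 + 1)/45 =37/45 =0.82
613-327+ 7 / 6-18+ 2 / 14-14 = 10723 / 42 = 255.31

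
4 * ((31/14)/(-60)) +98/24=551/140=3.94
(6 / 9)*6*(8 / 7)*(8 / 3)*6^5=663552 / 7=94793.14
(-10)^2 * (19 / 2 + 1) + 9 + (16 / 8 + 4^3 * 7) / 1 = 1509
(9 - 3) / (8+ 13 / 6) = 0.59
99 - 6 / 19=1875 / 19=98.68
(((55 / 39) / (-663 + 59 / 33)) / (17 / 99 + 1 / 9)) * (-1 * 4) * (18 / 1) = 107811 / 198562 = 0.54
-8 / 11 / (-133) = 0.01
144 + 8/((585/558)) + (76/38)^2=10116/65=155.63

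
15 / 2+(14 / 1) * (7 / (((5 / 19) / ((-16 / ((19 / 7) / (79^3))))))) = -10823192053 / 10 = -1082319205.30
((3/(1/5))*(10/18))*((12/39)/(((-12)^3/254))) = -3175/8424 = -0.38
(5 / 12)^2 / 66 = 25 / 9504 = 0.00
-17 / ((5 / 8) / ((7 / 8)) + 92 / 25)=-2975 / 769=-3.87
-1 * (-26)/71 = 26/71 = 0.37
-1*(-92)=92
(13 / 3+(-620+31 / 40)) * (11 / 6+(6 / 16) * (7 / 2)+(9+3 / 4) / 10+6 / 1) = -179228623 / 28800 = -6223.22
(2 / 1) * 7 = 14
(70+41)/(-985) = -111/985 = -0.11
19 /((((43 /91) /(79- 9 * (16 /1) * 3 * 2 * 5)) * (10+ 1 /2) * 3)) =-2095054 /387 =-5413.58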